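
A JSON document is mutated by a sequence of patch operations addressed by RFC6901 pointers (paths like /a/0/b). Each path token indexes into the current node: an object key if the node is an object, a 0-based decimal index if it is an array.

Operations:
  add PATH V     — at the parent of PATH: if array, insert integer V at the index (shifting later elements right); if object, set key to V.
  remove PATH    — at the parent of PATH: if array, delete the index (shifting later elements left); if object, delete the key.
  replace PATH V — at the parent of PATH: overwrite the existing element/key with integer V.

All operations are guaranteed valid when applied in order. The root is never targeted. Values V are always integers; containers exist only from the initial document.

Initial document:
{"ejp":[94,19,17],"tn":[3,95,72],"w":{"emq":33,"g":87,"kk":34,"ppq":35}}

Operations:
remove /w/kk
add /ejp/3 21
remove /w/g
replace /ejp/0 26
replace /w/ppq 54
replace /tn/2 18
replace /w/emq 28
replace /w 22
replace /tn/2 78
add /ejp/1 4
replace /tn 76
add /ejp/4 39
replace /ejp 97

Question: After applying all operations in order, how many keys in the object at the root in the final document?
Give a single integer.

After op 1 (remove /w/kk): {"ejp":[94,19,17],"tn":[3,95,72],"w":{"emq":33,"g":87,"ppq":35}}
After op 2 (add /ejp/3 21): {"ejp":[94,19,17,21],"tn":[3,95,72],"w":{"emq":33,"g":87,"ppq":35}}
After op 3 (remove /w/g): {"ejp":[94,19,17,21],"tn":[3,95,72],"w":{"emq":33,"ppq":35}}
After op 4 (replace /ejp/0 26): {"ejp":[26,19,17,21],"tn":[3,95,72],"w":{"emq":33,"ppq":35}}
After op 5 (replace /w/ppq 54): {"ejp":[26,19,17,21],"tn":[3,95,72],"w":{"emq":33,"ppq":54}}
After op 6 (replace /tn/2 18): {"ejp":[26,19,17,21],"tn":[3,95,18],"w":{"emq":33,"ppq":54}}
After op 7 (replace /w/emq 28): {"ejp":[26,19,17,21],"tn":[3,95,18],"w":{"emq":28,"ppq":54}}
After op 8 (replace /w 22): {"ejp":[26,19,17,21],"tn":[3,95,18],"w":22}
After op 9 (replace /tn/2 78): {"ejp":[26,19,17,21],"tn":[3,95,78],"w":22}
After op 10 (add /ejp/1 4): {"ejp":[26,4,19,17,21],"tn":[3,95,78],"w":22}
After op 11 (replace /tn 76): {"ejp":[26,4,19,17,21],"tn":76,"w":22}
After op 12 (add /ejp/4 39): {"ejp":[26,4,19,17,39,21],"tn":76,"w":22}
After op 13 (replace /ejp 97): {"ejp":97,"tn":76,"w":22}
Size at the root: 3

Answer: 3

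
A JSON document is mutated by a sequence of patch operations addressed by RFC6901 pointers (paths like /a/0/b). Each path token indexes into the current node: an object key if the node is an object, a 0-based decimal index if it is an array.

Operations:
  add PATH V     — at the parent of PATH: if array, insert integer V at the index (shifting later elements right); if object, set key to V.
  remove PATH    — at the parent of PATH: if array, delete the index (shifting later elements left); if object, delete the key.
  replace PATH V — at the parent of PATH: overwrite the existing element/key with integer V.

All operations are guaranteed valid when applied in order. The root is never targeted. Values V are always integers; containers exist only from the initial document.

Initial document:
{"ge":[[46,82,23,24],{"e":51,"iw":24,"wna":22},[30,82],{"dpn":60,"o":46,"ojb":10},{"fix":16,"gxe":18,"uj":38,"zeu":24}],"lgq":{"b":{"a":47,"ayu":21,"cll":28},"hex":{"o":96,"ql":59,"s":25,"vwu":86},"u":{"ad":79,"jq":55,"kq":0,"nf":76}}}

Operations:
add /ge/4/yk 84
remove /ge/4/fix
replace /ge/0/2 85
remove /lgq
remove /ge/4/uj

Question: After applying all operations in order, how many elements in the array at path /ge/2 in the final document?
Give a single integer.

Answer: 2

Derivation:
After op 1 (add /ge/4/yk 84): {"ge":[[46,82,23,24],{"e":51,"iw":24,"wna":22},[30,82],{"dpn":60,"o":46,"ojb":10},{"fix":16,"gxe":18,"uj":38,"yk":84,"zeu":24}],"lgq":{"b":{"a":47,"ayu":21,"cll":28},"hex":{"o":96,"ql":59,"s":25,"vwu":86},"u":{"ad":79,"jq":55,"kq":0,"nf":76}}}
After op 2 (remove /ge/4/fix): {"ge":[[46,82,23,24],{"e":51,"iw":24,"wna":22},[30,82],{"dpn":60,"o":46,"ojb":10},{"gxe":18,"uj":38,"yk":84,"zeu":24}],"lgq":{"b":{"a":47,"ayu":21,"cll":28},"hex":{"o":96,"ql":59,"s":25,"vwu":86},"u":{"ad":79,"jq":55,"kq":0,"nf":76}}}
After op 3 (replace /ge/0/2 85): {"ge":[[46,82,85,24],{"e":51,"iw":24,"wna":22},[30,82],{"dpn":60,"o":46,"ojb":10},{"gxe":18,"uj":38,"yk":84,"zeu":24}],"lgq":{"b":{"a":47,"ayu":21,"cll":28},"hex":{"o":96,"ql":59,"s":25,"vwu":86},"u":{"ad":79,"jq":55,"kq":0,"nf":76}}}
After op 4 (remove /lgq): {"ge":[[46,82,85,24],{"e":51,"iw":24,"wna":22},[30,82],{"dpn":60,"o":46,"ojb":10},{"gxe":18,"uj":38,"yk":84,"zeu":24}]}
After op 5 (remove /ge/4/uj): {"ge":[[46,82,85,24],{"e":51,"iw":24,"wna":22},[30,82],{"dpn":60,"o":46,"ojb":10},{"gxe":18,"yk":84,"zeu":24}]}
Size at path /ge/2: 2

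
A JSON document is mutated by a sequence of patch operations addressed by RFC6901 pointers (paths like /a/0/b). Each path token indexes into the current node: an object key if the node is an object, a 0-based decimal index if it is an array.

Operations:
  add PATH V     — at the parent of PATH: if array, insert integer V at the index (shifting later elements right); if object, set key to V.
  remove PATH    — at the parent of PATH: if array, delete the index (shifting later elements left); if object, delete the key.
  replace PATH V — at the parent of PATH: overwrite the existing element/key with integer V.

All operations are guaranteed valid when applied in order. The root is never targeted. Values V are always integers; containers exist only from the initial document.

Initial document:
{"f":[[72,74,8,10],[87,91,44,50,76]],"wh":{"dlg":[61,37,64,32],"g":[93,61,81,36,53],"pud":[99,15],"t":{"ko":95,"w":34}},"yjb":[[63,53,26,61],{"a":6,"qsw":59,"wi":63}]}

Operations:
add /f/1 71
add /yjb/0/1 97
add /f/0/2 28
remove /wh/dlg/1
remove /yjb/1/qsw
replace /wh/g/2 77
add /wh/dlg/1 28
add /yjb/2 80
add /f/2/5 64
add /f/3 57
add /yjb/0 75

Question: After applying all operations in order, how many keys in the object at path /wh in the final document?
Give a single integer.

After op 1 (add /f/1 71): {"f":[[72,74,8,10],71,[87,91,44,50,76]],"wh":{"dlg":[61,37,64,32],"g":[93,61,81,36,53],"pud":[99,15],"t":{"ko":95,"w":34}},"yjb":[[63,53,26,61],{"a":6,"qsw":59,"wi":63}]}
After op 2 (add /yjb/0/1 97): {"f":[[72,74,8,10],71,[87,91,44,50,76]],"wh":{"dlg":[61,37,64,32],"g":[93,61,81,36,53],"pud":[99,15],"t":{"ko":95,"w":34}},"yjb":[[63,97,53,26,61],{"a":6,"qsw":59,"wi":63}]}
After op 3 (add /f/0/2 28): {"f":[[72,74,28,8,10],71,[87,91,44,50,76]],"wh":{"dlg":[61,37,64,32],"g":[93,61,81,36,53],"pud":[99,15],"t":{"ko":95,"w":34}},"yjb":[[63,97,53,26,61],{"a":6,"qsw":59,"wi":63}]}
After op 4 (remove /wh/dlg/1): {"f":[[72,74,28,8,10],71,[87,91,44,50,76]],"wh":{"dlg":[61,64,32],"g":[93,61,81,36,53],"pud":[99,15],"t":{"ko":95,"w":34}},"yjb":[[63,97,53,26,61],{"a":6,"qsw":59,"wi":63}]}
After op 5 (remove /yjb/1/qsw): {"f":[[72,74,28,8,10],71,[87,91,44,50,76]],"wh":{"dlg":[61,64,32],"g":[93,61,81,36,53],"pud":[99,15],"t":{"ko":95,"w":34}},"yjb":[[63,97,53,26,61],{"a":6,"wi":63}]}
After op 6 (replace /wh/g/2 77): {"f":[[72,74,28,8,10],71,[87,91,44,50,76]],"wh":{"dlg":[61,64,32],"g":[93,61,77,36,53],"pud":[99,15],"t":{"ko":95,"w":34}},"yjb":[[63,97,53,26,61],{"a":6,"wi":63}]}
After op 7 (add /wh/dlg/1 28): {"f":[[72,74,28,8,10],71,[87,91,44,50,76]],"wh":{"dlg":[61,28,64,32],"g":[93,61,77,36,53],"pud":[99,15],"t":{"ko":95,"w":34}},"yjb":[[63,97,53,26,61],{"a":6,"wi":63}]}
After op 8 (add /yjb/2 80): {"f":[[72,74,28,8,10],71,[87,91,44,50,76]],"wh":{"dlg":[61,28,64,32],"g":[93,61,77,36,53],"pud":[99,15],"t":{"ko":95,"w":34}},"yjb":[[63,97,53,26,61],{"a":6,"wi":63},80]}
After op 9 (add /f/2/5 64): {"f":[[72,74,28,8,10],71,[87,91,44,50,76,64]],"wh":{"dlg":[61,28,64,32],"g":[93,61,77,36,53],"pud":[99,15],"t":{"ko":95,"w":34}},"yjb":[[63,97,53,26,61],{"a":6,"wi":63},80]}
After op 10 (add /f/3 57): {"f":[[72,74,28,8,10],71,[87,91,44,50,76,64],57],"wh":{"dlg":[61,28,64,32],"g":[93,61,77,36,53],"pud":[99,15],"t":{"ko":95,"w":34}},"yjb":[[63,97,53,26,61],{"a":6,"wi":63},80]}
After op 11 (add /yjb/0 75): {"f":[[72,74,28,8,10],71,[87,91,44,50,76,64],57],"wh":{"dlg":[61,28,64,32],"g":[93,61,77,36,53],"pud":[99,15],"t":{"ko":95,"w":34}},"yjb":[75,[63,97,53,26,61],{"a":6,"wi":63},80]}
Size at path /wh: 4

Answer: 4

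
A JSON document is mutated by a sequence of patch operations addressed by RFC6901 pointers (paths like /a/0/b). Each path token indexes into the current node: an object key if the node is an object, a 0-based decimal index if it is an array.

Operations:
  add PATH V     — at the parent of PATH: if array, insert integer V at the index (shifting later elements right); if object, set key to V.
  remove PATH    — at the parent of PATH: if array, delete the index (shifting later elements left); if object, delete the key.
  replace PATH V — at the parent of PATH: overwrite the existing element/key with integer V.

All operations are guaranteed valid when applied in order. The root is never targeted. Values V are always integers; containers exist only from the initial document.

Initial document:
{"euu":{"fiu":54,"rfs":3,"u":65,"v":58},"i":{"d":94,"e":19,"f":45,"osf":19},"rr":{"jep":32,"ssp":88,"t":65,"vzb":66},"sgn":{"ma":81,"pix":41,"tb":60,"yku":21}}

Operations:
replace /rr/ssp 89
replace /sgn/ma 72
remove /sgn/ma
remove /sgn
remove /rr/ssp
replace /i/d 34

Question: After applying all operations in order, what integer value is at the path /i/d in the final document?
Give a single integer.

Answer: 34

Derivation:
After op 1 (replace /rr/ssp 89): {"euu":{"fiu":54,"rfs":3,"u":65,"v":58},"i":{"d":94,"e":19,"f":45,"osf":19},"rr":{"jep":32,"ssp":89,"t":65,"vzb":66},"sgn":{"ma":81,"pix":41,"tb":60,"yku":21}}
After op 2 (replace /sgn/ma 72): {"euu":{"fiu":54,"rfs":3,"u":65,"v":58},"i":{"d":94,"e":19,"f":45,"osf":19},"rr":{"jep":32,"ssp":89,"t":65,"vzb":66},"sgn":{"ma":72,"pix":41,"tb":60,"yku":21}}
After op 3 (remove /sgn/ma): {"euu":{"fiu":54,"rfs":3,"u":65,"v":58},"i":{"d":94,"e":19,"f":45,"osf":19},"rr":{"jep":32,"ssp":89,"t":65,"vzb":66},"sgn":{"pix":41,"tb":60,"yku":21}}
After op 4 (remove /sgn): {"euu":{"fiu":54,"rfs":3,"u":65,"v":58},"i":{"d":94,"e":19,"f":45,"osf":19},"rr":{"jep":32,"ssp":89,"t":65,"vzb":66}}
After op 5 (remove /rr/ssp): {"euu":{"fiu":54,"rfs":3,"u":65,"v":58},"i":{"d":94,"e":19,"f":45,"osf":19},"rr":{"jep":32,"t":65,"vzb":66}}
After op 6 (replace /i/d 34): {"euu":{"fiu":54,"rfs":3,"u":65,"v":58},"i":{"d":34,"e":19,"f":45,"osf":19},"rr":{"jep":32,"t":65,"vzb":66}}
Value at /i/d: 34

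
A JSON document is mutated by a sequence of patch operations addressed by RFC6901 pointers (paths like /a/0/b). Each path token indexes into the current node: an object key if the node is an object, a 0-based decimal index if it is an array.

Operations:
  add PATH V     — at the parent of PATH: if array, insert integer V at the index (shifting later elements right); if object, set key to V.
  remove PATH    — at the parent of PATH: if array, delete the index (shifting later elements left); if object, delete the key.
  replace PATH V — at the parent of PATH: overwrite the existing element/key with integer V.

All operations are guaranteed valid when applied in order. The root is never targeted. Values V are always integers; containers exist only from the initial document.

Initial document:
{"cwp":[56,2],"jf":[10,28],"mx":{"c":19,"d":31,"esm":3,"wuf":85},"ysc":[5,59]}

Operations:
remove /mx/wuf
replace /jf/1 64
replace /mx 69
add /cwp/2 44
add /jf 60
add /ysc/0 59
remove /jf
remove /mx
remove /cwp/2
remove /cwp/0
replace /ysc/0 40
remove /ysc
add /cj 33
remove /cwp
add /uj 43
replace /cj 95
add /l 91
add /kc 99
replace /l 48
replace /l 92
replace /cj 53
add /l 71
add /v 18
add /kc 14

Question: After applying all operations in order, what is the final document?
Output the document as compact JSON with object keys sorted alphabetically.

Answer: {"cj":53,"kc":14,"l":71,"uj":43,"v":18}

Derivation:
After op 1 (remove /mx/wuf): {"cwp":[56,2],"jf":[10,28],"mx":{"c":19,"d":31,"esm":3},"ysc":[5,59]}
After op 2 (replace /jf/1 64): {"cwp":[56,2],"jf":[10,64],"mx":{"c":19,"d":31,"esm":3},"ysc":[5,59]}
After op 3 (replace /mx 69): {"cwp":[56,2],"jf":[10,64],"mx":69,"ysc":[5,59]}
After op 4 (add /cwp/2 44): {"cwp":[56,2,44],"jf":[10,64],"mx":69,"ysc":[5,59]}
After op 5 (add /jf 60): {"cwp":[56,2,44],"jf":60,"mx":69,"ysc":[5,59]}
After op 6 (add /ysc/0 59): {"cwp":[56,2,44],"jf":60,"mx":69,"ysc":[59,5,59]}
After op 7 (remove /jf): {"cwp":[56,2,44],"mx":69,"ysc":[59,5,59]}
After op 8 (remove /mx): {"cwp":[56,2,44],"ysc":[59,5,59]}
After op 9 (remove /cwp/2): {"cwp":[56,2],"ysc":[59,5,59]}
After op 10 (remove /cwp/0): {"cwp":[2],"ysc":[59,5,59]}
After op 11 (replace /ysc/0 40): {"cwp":[2],"ysc":[40,5,59]}
After op 12 (remove /ysc): {"cwp":[2]}
After op 13 (add /cj 33): {"cj":33,"cwp":[2]}
After op 14 (remove /cwp): {"cj":33}
After op 15 (add /uj 43): {"cj":33,"uj":43}
After op 16 (replace /cj 95): {"cj":95,"uj":43}
After op 17 (add /l 91): {"cj":95,"l":91,"uj":43}
After op 18 (add /kc 99): {"cj":95,"kc":99,"l":91,"uj":43}
After op 19 (replace /l 48): {"cj":95,"kc":99,"l":48,"uj":43}
After op 20 (replace /l 92): {"cj":95,"kc":99,"l":92,"uj":43}
After op 21 (replace /cj 53): {"cj":53,"kc":99,"l":92,"uj":43}
After op 22 (add /l 71): {"cj":53,"kc":99,"l":71,"uj":43}
After op 23 (add /v 18): {"cj":53,"kc":99,"l":71,"uj":43,"v":18}
After op 24 (add /kc 14): {"cj":53,"kc":14,"l":71,"uj":43,"v":18}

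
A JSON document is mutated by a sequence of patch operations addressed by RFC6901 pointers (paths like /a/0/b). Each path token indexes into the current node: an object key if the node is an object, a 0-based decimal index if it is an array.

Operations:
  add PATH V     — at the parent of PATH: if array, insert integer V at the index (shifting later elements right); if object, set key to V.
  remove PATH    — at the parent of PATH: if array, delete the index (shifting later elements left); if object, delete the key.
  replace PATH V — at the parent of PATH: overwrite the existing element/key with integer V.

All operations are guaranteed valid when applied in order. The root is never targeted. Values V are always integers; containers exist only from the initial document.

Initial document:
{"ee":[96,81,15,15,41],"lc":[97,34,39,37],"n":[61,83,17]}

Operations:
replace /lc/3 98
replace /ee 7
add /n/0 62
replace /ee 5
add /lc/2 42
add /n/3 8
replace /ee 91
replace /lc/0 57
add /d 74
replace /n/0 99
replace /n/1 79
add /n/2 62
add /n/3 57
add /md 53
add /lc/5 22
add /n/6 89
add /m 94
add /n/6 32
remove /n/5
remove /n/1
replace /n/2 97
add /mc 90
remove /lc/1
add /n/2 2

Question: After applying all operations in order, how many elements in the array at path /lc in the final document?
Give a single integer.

After op 1 (replace /lc/3 98): {"ee":[96,81,15,15,41],"lc":[97,34,39,98],"n":[61,83,17]}
After op 2 (replace /ee 7): {"ee":7,"lc":[97,34,39,98],"n":[61,83,17]}
After op 3 (add /n/0 62): {"ee":7,"lc":[97,34,39,98],"n":[62,61,83,17]}
After op 4 (replace /ee 5): {"ee":5,"lc":[97,34,39,98],"n":[62,61,83,17]}
After op 5 (add /lc/2 42): {"ee":5,"lc":[97,34,42,39,98],"n":[62,61,83,17]}
After op 6 (add /n/3 8): {"ee":5,"lc":[97,34,42,39,98],"n":[62,61,83,8,17]}
After op 7 (replace /ee 91): {"ee":91,"lc":[97,34,42,39,98],"n":[62,61,83,8,17]}
After op 8 (replace /lc/0 57): {"ee":91,"lc":[57,34,42,39,98],"n":[62,61,83,8,17]}
After op 9 (add /d 74): {"d":74,"ee":91,"lc":[57,34,42,39,98],"n":[62,61,83,8,17]}
After op 10 (replace /n/0 99): {"d":74,"ee":91,"lc":[57,34,42,39,98],"n":[99,61,83,8,17]}
After op 11 (replace /n/1 79): {"d":74,"ee":91,"lc":[57,34,42,39,98],"n":[99,79,83,8,17]}
After op 12 (add /n/2 62): {"d":74,"ee":91,"lc":[57,34,42,39,98],"n":[99,79,62,83,8,17]}
After op 13 (add /n/3 57): {"d":74,"ee":91,"lc":[57,34,42,39,98],"n":[99,79,62,57,83,8,17]}
After op 14 (add /md 53): {"d":74,"ee":91,"lc":[57,34,42,39,98],"md":53,"n":[99,79,62,57,83,8,17]}
After op 15 (add /lc/5 22): {"d":74,"ee":91,"lc":[57,34,42,39,98,22],"md":53,"n":[99,79,62,57,83,8,17]}
After op 16 (add /n/6 89): {"d":74,"ee":91,"lc":[57,34,42,39,98,22],"md":53,"n":[99,79,62,57,83,8,89,17]}
After op 17 (add /m 94): {"d":74,"ee":91,"lc":[57,34,42,39,98,22],"m":94,"md":53,"n":[99,79,62,57,83,8,89,17]}
After op 18 (add /n/6 32): {"d":74,"ee":91,"lc":[57,34,42,39,98,22],"m":94,"md":53,"n":[99,79,62,57,83,8,32,89,17]}
After op 19 (remove /n/5): {"d":74,"ee":91,"lc":[57,34,42,39,98,22],"m":94,"md":53,"n":[99,79,62,57,83,32,89,17]}
After op 20 (remove /n/1): {"d":74,"ee":91,"lc":[57,34,42,39,98,22],"m":94,"md":53,"n":[99,62,57,83,32,89,17]}
After op 21 (replace /n/2 97): {"d":74,"ee":91,"lc":[57,34,42,39,98,22],"m":94,"md":53,"n":[99,62,97,83,32,89,17]}
After op 22 (add /mc 90): {"d":74,"ee":91,"lc":[57,34,42,39,98,22],"m":94,"mc":90,"md":53,"n":[99,62,97,83,32,89,17]}
After op 23 (remove /lc/1): {"d":74,"ee":91,"lc":[57,42,39,98,22],"m":94,"mc":90,"md":53,"n":[99,62,97,83,32,89,17]}
After op 24 (add /n/2 2): {"d":74,"ee":91,"lc":[57,42,39,98,22],"m":94,"mc":90,"md":53,"n":[99,62,2,97,83,32,89,17]}
Size at path /lc: 5

Answer: 5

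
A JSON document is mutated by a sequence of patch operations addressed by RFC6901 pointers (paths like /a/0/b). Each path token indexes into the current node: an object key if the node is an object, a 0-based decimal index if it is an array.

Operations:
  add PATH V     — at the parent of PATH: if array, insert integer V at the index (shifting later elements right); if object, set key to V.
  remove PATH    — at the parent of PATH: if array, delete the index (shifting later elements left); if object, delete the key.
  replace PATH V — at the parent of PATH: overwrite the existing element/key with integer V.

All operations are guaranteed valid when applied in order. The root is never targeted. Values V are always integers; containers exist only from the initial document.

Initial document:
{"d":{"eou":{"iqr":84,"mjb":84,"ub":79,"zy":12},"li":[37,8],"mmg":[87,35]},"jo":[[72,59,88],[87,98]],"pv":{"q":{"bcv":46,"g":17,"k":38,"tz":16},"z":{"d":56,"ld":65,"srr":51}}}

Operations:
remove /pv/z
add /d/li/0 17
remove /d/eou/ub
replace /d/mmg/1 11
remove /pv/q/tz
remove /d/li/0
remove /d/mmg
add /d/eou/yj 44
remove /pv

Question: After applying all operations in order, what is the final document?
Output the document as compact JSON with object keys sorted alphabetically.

After op 1 (remove /pv/z): {"d":{"eou":{"iqr":84,"mjb":84,"ub":79,"zy":12},"li":[37,8],"mmg":[87,35]},"jo":[[72,59,88],[87,98]],"pv":{"q":{"bcv":46,"g":17,"k":38,"tz":16}}}
After op 2 (add /d/li/0 17): {"d":{"eou":{"iqr":84,"mjb":84,"ub":79,"zy":12},"li":[17,37,8],"mmg":[87,35]},"jo":[[72,59,88],[87,98]],"pv":{"q":{"bcv":46,"g":17,"k":38,"tz":16}}}
After op 3 (remove /d/eou/ub): {"d":{"eou":{"iqr":84,"mjb":84,"zy":12},"li":[17,37,8],"mmg":[87,35]},"jo":[[72,59,88],[87,98]],"pv":{"q":{"bcv":46,"g":17,"k":38,"tz":16}}}
After op 4 (replace /d/mmg/1 11): {"d":{"eou":{"iqr":84,"mjb":84,"zy":12},"li":[17,37,8],"mmg":[87,11]},"jo":[[72,59,88],[87,98]],"pv":{"q":{"bcv":46,"g":17,"k":38,"tz":16}}}
After op 5 (remove /pv/q/tz): {"d":{"eou":{"iqr":84,"mjb":84,"zy":12},"li":[17,37,8],"mmg":[87,11]},"jo":[[72,59,88],[87,98]],"pv":{"q":{"bcv":46,"g":17,"k":38}}}
After op 6 (remove /d/li/0): {"d":{"eou":{"iqr":84,"mjb":84,"zy":12},"li":[37,8],"mmg":[87,11]},"jo":[[72,59,88],[87,98]],"pv":{"q":{"bcv":46,"g":17,"k":38}}}
After op 7 (remove /d/mmg): {"d":{"eou":{"iqr":84,"mjb":84,"zy":12},"li":[37,8]},"jo":[[72,59,88],[87,98]],"pv":{"q":{"bcv":46,"g":17,"k":38}}}
After op 8 (add /d/eou/yj 44): {"d":{"eou":{"iqr":84,"mjb":84,"yj":44,"zy":12},"li":[37,8]},"jo":[[72,59,88],[87,98]],"pv":{"q":{"bcv":46,"g":17,"k":38}}}
After op 9 (remove /pv): {"d":{"eou":{"iqr":84,"mjb":84,"yj":44,"zy":12},"li":[37,8]},"jo":[[72,59,88],[87,98]]}

Answer: {"d":{"eou":{"iqr":84,"mjb":84,"yj":44,"zy":12},"li":[37,8]},"jo":[[72,59,88],[87,98]]}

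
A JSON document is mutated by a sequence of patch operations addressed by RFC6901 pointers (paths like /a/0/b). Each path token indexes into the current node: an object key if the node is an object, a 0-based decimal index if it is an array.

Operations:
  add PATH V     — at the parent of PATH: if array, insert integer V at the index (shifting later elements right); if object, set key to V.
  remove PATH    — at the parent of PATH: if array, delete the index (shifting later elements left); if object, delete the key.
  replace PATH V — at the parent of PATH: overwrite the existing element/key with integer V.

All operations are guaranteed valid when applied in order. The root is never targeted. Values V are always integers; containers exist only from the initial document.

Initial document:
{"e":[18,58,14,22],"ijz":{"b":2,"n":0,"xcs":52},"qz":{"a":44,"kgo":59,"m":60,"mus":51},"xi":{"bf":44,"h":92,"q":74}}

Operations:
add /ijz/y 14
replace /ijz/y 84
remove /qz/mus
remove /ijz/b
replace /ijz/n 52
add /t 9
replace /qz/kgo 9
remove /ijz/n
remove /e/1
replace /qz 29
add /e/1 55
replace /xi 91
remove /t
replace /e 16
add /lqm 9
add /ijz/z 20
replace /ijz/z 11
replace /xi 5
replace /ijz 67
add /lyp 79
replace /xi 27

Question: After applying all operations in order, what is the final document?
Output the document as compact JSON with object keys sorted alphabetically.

Answer: {"e":16,"ijz":67,"lqm":9,"lyp":79,"qz":29,"xi":27}

Derivation:
After op 1 (add /ijz/y 14): {"e":[18,58,14,22],"ijz":{"b":2,"n":0,"xcs":52,"y":14},"qz":{"a":44,"kgo":59,"m":60,"mus":51},"xi":{"bf":44,"h":92,"q":74}}
After op 2 (replace /ijz/y 84): {"e":[18,58,14,22],"ijz":{"b":2,"n":0,"xcs":52,"y":84},"qz":{"a":44,"kgo":59,"m":60,"mus":51},"xi":{"bf":44,"h":92,"q":74}}
After op 3 (remove /qz/mus): {"e":[18,58,14,22],"ijz":{"b":2,"n":0,"xcs":52,"y":84},"qz":{"a":44,"kgo":59,"m":60},"xi":{"bf":44,"h":92,"q":74}}
After op 4 (remove /ijz/b): {"e":[18,58,14,22],"ijz":{"n":0,"xcs":52,"y":84},"qz":{"a":44,"kgo":59,"m":60},"xi":{"bf":44,"h":92,"q":74}}
After op 5 (replace /ijz/n 52): {"e":[18,58,14,22],"ijz":{"n":52,"xcs":52,"y":84},"qz":{"a":44,"kgo":59,"m":60},"xi":{"bf":44,"h":92,"q":74}}
After op 6 (add /t 9): {"e":[18,58,14,22],"ijz":{"n":52,"xcs":52,"y":84},"qz":{"a":44,"kgo":59,"m":60},"t":9,"xi":{"bf":44,"h":92,"q":74}}
After op 7 (replace /qz/kgo 9): {"e":[18,58,14,22],"ijz":{"n":52,"xcs":52,"y":84},"qz":{"a":44,"kgo":9,"m":60},"t":9,"xi":{"bf":44,"h":92,"q":74}}
After op 8 (remove /ijz/n): {"e":[18,58,14,22],"ijz":{"xcs":52,"y":84},"qz":{"a":44,"kgo":9,"m":60},"t":9,"xi":{"bf":44,"h":92,"q":74}}
After op 9 (remove /e/1): {"e":[18,14,22],"ijz":{"xcs":52,"y":84},"qz":{"a":44,"kgo":9,"m":60},"t":9,"xi":{"bf":44,"h":92,"q":74}}
After op 10 (replace /qz 29): {"e":[18,14,22],"ijz":{"xcs":52,"y":84},"qz":29,"t":9,"xi":{"bf":44,"h":92,"q":74}}
After op 11 (add /e/1 55): {"e":[18,55,14,22],"ijz":{"xcs":52,"y":84},"qz":29,"t":9,"xi":{"bf":44,"h":92,"q":74}}
After op 12 (replace /xi 91): {"e":[18,55,14,22],"ijz":{"xcs":52,"y":84},"qz":29,"t":9,"xi":91}
After op 13 (remove /t): {"e":[18,55,14,22],"ijz":{"xcs":52,"y":84},"qz":29,"xi":91}
After op 14 (replace /e 16): {"e":16,"ijz":{"xcs":52,"y":84},"qz":29,"xi":91}
After op 15 (add /lqm 9): {"e":16,"ijz":{"xcs":52,"y":84},"lqm":9,"qz":29,"xi":91}
After op 16 (add /ijz/z 20): {"e":16,"ijz":{"xcs":52,"y":84,"z":20},"lqm":9,"qz":29,"xi":91}
After op 17 (replace /ijz/z 11): {"e":16,"ijz":{"xcs":52,"y":84,"z":11},"lqm":9,"qz":29,"xi":91}
After op 18 (replace /xi 5): {"e":16,"ijz":{"xcs":52,"y":84,"z":11},"lqm":9,"qz":29,"xi":5}
After op 19 (replace /ijz 67): {"e":16,"ijz":67,"lqm":9,"qz":29,"xi":5}
After op 20 (add /lyp 79): {"e":16,"ijz":67,"lqm":9,"lyp":79,"qz":29,"xi":5}
After op 21 (replace /xi 27): {"e":16,"ijz":67,"lqm":9,"lyp":79,"qz":29,"xi":27}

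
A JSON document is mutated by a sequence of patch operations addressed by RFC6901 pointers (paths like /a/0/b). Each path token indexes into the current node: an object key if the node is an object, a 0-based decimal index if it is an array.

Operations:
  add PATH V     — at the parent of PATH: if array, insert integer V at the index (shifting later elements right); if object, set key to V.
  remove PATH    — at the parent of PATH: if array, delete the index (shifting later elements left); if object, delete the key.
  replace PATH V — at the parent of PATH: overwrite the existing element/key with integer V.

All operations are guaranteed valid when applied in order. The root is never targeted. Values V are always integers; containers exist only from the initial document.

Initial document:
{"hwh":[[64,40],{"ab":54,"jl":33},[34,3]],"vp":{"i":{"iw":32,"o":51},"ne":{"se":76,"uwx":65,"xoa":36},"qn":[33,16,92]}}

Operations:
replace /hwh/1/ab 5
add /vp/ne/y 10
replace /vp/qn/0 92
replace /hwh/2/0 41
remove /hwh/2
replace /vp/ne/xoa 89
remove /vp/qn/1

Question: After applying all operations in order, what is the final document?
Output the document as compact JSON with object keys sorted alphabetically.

Answer: {"hwh":[[64,40],{"ab":5,"jl":33}],"vp":{"i":{"iw":32,"o":51},"ne":{"se":76,"uwx":65,"xoa":89,"y":10},"qn":[92,92]}}

Derivation:
After op 1 (replace /hwh/1/ab 5): {"hwh":[[64,40],{"ab":5,"jl":33},[34,3]],"vp":{"i":{"iw":32,"o":51},"ne":{"se":76,"uwx":65,"xoa":36},"qn":[33,16,92]}}
After op 2 (add /vp/ne/y 10): {"hwh":[[64,40],{"ab":5,"jl":33},[34,3]],"vp":{"i":{"iw":32,"o":51},"ne":{"se":76,"uwx":65,"xoa":36,"y":10},"qn":[33,16,92]}}
After op 3 (replace /vp/qn/0 92): {"hwh":[[64,40],{"ab":5,"jl":33},[34,3]],"vp":{"i":{"iw":32,"o":51},"ne":{"se":76,"uwx":65,"xoa":36,"y":10},"qn":[92,16,92]}}
After op 4 (replace /hwh/2/0 41): {"hwh":[[64,40],{"ab":5,"jl":33},[41,3]],"vp":{"i":{"iw":32,"o":51},"ne":{"se":76,"uwx":65,"xoa":36,"y":10},"qn":[92,16,92]}}
After op 5 (remove /hwh/2): {"hwh":[[64,40],{"ab":5,"jl":33}],"vp":{"i":{"iw":32,"o":51},"ne":{"se":76,"uwx":65,"xoa":36,"y":10},"qn":[92,16,92]}}
After op 6 (replace /vp/ne/xoa 89): {"hwh":[[64,40],{"ab":5,"jl":33}],"vp":{"i":{"iw":32,"o":51},"ne":{"se":76,"uwx":65,"xoa":89,"y":10},"qn":[92,16,92]}}
After op 7 (remove /vp/qn/1): {"hwh":[[64,40],{"ab":5,"jl":33}],"vp":{"i":{"iw":32,"o":51},"ne":{"se":76,"uwx":65,"xoa":89,"y":10},"qn":[92,92]}}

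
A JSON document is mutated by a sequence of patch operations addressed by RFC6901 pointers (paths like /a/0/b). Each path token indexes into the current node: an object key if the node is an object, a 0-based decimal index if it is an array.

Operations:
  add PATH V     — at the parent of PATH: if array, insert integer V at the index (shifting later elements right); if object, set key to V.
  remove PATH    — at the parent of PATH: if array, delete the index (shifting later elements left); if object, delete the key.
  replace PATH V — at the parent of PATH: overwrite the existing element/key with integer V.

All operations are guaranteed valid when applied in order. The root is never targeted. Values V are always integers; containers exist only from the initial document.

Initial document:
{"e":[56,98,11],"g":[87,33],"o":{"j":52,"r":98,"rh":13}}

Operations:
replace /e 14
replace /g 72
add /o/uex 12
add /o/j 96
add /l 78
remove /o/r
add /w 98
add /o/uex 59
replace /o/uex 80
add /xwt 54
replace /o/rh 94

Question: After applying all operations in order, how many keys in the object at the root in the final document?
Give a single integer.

After op 1 (replace /e 14): {"e":14,"g":[87,33],"o":{"j":52,"r":98,"rh":13}}
After op 2 (replace /g 72): {"e":14,"g":72,"o":{"j":52,"r":98,"rh":13}}
After op 3 (add /o/uex 12): {"e":14,"g":72,"o":{"j":52,"r":98,"rh":13,"uex":12}}
After op 4 (add /o/j 96): {"e":14,"g":72,"o":{"j":96,"r":98,"rh":13,"uex":12}}
After op 5 (add /l 78): {"e":14,"g":72,"l":78,"o":{"j":96,"r":98,"rh":13,"uex":12}}
After op 6 (remove /o/r): {"e":14,"g":72,"l":78,"o":{"j":96,"rh":13,"uex":12}}
After op 7 (add /w 98): {"e":14,"g":72,"l":78,"o":{"j":96,"rh":13,"uex":12},"w":98}
After op 8 (add /o/uex 59): {"e":14,"g":72,"l":78,"o":{"j":96,"rh":13,"uex":59},"w":98}
After op 9 (replace /o/uex 80): {"e":14,"g":72,"l":78,"o":{"j":96,"rh":13,"uex":80},"w":98}
After op 10 (add /xwt 54): {"e":14,"g":72,"l":78,"o":{"j":96,"rh":13,"uex":80},"w":98,"xwt":54}
After op 11 (replace /o/rh 94): {"e":14,"g":72,"l":78,"o":{"j":96,"rh":94,"uex":80},"w":98,"xwt":54}
Size at the root: 6

Answer: 6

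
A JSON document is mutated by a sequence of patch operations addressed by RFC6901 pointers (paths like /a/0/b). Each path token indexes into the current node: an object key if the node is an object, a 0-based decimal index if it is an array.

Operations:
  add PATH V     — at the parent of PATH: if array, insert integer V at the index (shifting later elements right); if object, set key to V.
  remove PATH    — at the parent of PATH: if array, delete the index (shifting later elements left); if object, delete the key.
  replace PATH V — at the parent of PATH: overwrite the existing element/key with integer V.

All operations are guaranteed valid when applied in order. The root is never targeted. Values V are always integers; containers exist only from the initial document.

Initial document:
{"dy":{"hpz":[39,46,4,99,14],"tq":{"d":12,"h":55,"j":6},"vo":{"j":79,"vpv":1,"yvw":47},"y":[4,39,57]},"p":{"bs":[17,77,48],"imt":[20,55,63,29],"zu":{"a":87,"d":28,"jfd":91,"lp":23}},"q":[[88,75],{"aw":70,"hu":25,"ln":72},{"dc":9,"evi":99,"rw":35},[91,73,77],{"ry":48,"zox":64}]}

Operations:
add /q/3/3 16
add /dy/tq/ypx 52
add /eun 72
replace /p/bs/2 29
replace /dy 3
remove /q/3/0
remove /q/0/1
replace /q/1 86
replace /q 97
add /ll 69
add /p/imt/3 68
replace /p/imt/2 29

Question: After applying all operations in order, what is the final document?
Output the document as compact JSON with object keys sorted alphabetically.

After op 1 (add /q/3/3 16): {"dy":{"hpz":[39,46,4,99,14],"tq":{"d":12,"h":55,"j":6},"vo":{"j":79,"vpv":1,"yvw":47},"y":[4,39,57]},"p":{"bs":[17,77,48],"imt":[20,55,63,29],"zu":{"a":87,"d":28,"jfd":91,"lp":23}},"q":[[88,75],{"aw":70,"hu":25,"ln":72},{"dc":9,"evi":99,"rw":35},[91,73,77,16],{"ry":48,"zox":64}]}
After op 2 (add /dy/tq/ypx 52): {"dy":{"hpz":[39,46,4,99,14],"tq":{"d":12,"h":55,"j":6,"ypx":52},"vo":{"j":79,"vpv":1,"yvw":47},"y":[4,39,57]},"p":{"bs":[17,77,48],"imt":[20,55,63,29],"zu":{"a":87,"d":28,"jfd":91,"lp":23}},"q":[[88,75],{"aw":70,"hu":25,"ln":72},{"dc":9,"evi":99,"rw":35},[91,73,77,16],{"ry":48,"zox":64}]}
After op 3 (add /eun 72): {"dy":{"hpz":[39,46,4,99,14],"tq":{"d":12,"h":55,"j":6,"ypx":52},"vo":{"j":79,"vpv":1,"yvw":47},"y":[4,39,57]},"eun":72,"p":{"bs":[17,77,48],"imt":[20,55,63,29],"zu":{"a":87,"d":28,"jfd":91,"lp":23}},"q":[[88,75],{"aw":70,"hu":25,"ln":72},{"dc":9,"evi":99,"rw":35},[91,73,77,16],{"ry":48,"zox":64}]}
After op 4 (replace /p/bs/2 29): {"dy":{"hpz":[39,46,4,99,14],"tq":{"d":12,"h":55,"j":6,"ypx":52},"vo":{"j":79,"vpv":1,"yvw":47},"y":[4,39,57]},"eun":72,"p":{"bs":[17,77,29],"imt":[20,55,63,29],"zu":{"a":87,"d":28,"jfd":91,"lp":23}},"q":[[88,75],{"aw":70,"hu":25,"ln":72},{"dc":9,"evi":99,"rw":35},[91,73,77,16],{"ry":48,"zox":64}]}
After op 5 (replace /dy 3): {"dy":3,"eun":72,"p":{"bs":[17,77,29],"imt":[20,55,63,29],"zu":{"a":87,"d":28,"jfd":91,"lp":23}},"q":[[88,75],{"aw":70,"hu":25,"ln":72},{"dc":9,"evi":99,"rw":35},[91,73,77,16],{"ry":48,"zox":64}]}
After op 6 (remove /q/3/0): {"dy":3,"eun":72,"p":{"bs":[17,77,29],"imt":[20,55,63,29],"zu":{"a":87,"d":28,"jfd":91,"lp":23}},"q":[[88,75],{"aw":70,"hu":25,"ln":72},{"dc":9,"evi":99,"rw":35},[73,77,16],{"ry":48,"zox":64}]}
After op 7 (remove /q/0/1): {"dy":3,"eun":72,"p":{"bs":[17,77,29],"imt":[20,55,63,29],"zu":{"a":87,"d":28,"jfd":91,"lp":23}},"q":[[88],{"aw":70,"hu":25,"ln":72},{"dc":9,"evi":99,"rw":35},[73,77,16],{"ry":48,"zox":64}]}
After op 8 (replace /q/1 86): {"dy":3,"eun":72,"p":{"bs":[17,77,29],"imt":[20,55,63,29],"zu":{"a":87,"d":28,"jfd":91,"lp":23}},"q":[[88],86,{"dc":9,"evi":99,"rw":35},[73,77,16],{"ry":48,"zox":64}]}
After op 9 (replace /q 97): {"dy":3,"eun":72,"p":{"bs":[17,77,29],"imt":[20,55,63,29],"zu":{"a":87,"d":28,"jfd":91,"lp":23}},"q":97}
After op 10 (add /ll 69): {"dy":3,"eun":72,"ll":69,"p":{"bs":[17,77,29],"imt":[20,55,63,29],"zu":{"a":87,"d":28,"jfd":91,"lp":23}},"q":97}
After op 11 (add /p/imt/3 68): {"dy":3,"eun":72,"ll":69,"p":{"bs":[17,77,29],"imt":[20,55,63,68,29],"zu":{"a":87,"d":28,"jfd":91,"lp":23}},"q":97}
After op 12 (replace /p/imt/2 29): {"dy":3,"eun":72,"ll":69,"p":{"bs":[17,77,29],"imt":[20,55,29,68,29],"zu":{"a":87,"d":28,"jfd":91,"lp":23}},"q":97}

Answer: {"dy":3,"eun":72,"ll":69,"p":{"bs":[17,77,29],"imt":[20,55,29,68,29],"zu":{"a":87,"d":28,"jfd":91,"lp":23}},"q":97}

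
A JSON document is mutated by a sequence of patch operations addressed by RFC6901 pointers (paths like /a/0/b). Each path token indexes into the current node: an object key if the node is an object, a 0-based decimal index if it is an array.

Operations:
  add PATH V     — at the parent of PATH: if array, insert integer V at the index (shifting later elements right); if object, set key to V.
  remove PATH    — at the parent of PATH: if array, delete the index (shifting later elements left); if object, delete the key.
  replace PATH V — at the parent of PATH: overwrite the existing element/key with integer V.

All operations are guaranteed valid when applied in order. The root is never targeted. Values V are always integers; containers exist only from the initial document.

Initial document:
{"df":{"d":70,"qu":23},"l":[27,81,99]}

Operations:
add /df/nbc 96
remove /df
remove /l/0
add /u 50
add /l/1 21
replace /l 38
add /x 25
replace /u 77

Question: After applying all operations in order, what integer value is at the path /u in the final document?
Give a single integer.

After op 1 (add /df/nbc 96): {"df":{"d":70,"nbc":96,"qu":23},"l":[27,81,99]}
After op 2 (remove /df): {"l":[27,81,99]}
After op 3 (remove /l/0): {"l":[81,99]}
After op 4 (add /u 50): {"l":[81,99],"u":50}
After op 5 (add /l/1 21): {"l":[81,21,99],"u":50}
After op 6 (replace /l 38): {"l":38,"u":50}
After op 7 (add /x 25): {"l":38,"u":50,"x":25}
After op 8 (replace /u 77): {"l":38,"u":77,"x":25}
Value at /u: 77

Answer: 77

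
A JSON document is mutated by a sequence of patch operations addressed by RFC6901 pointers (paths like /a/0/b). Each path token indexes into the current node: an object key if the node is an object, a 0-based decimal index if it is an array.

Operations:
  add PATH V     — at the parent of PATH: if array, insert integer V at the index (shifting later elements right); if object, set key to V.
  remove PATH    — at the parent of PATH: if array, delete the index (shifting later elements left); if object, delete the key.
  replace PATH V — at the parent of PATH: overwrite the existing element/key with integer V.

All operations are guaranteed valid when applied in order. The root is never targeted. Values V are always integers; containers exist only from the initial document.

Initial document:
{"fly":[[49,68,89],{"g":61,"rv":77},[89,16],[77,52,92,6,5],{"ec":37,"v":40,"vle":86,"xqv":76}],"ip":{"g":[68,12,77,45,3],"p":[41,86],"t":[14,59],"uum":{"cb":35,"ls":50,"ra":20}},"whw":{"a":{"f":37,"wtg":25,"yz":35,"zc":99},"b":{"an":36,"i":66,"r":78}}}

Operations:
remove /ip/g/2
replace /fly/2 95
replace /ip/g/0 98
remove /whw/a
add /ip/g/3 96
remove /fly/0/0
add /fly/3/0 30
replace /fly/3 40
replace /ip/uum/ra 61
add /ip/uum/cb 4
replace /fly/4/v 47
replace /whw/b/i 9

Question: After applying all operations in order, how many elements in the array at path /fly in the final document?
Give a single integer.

Answer: 5

Derivation:
After op 1 (remove /ip/g/2): {"fly":[[49,68,89],{"g":61,"rv":77},[89,16],[77,52,92,6,5],{"ec":37,"v":40,"vle":86,"xqv":76}],"ip":{"g":[68,12,45,3],"p":[41,86],"t":[14,59],"uum":{"cb":35,"ls":50,"ra":20}},"whw":{"a":{"f":37,"wtg":25,"yz":35,"zc":99},"b":{"an":36,"i":66,"r":78}}}
After op 2 (replace /fly/2 95): {"fly":[[49,68,89],{"g":61,"rv":77},95,[77,52,92,6,5],{"ec":37,"v":40,"vle":86,"xqv":76}],"ip":{"g":[68,12,45,3],"p":[41,86],"t":[14,59],"uum":{"cb":35,"ls":50,"ra":20}},"whw":{"a":{"f":37,"wtg":25,"yz":35,"zc":99},"b":{"an":36,"i":66,"r":78}}}
After op 3 (replace /ip/g/0 98): {"fly":[[49,68,89],{"g":61,"rv":77},95,[77,52,92,6,5],{"ec":37,"v":40,"vle":86,"xqv":76}],"ip":{"g":[98,12,45,3],"p":[41,86],"t":[14,59],"uum":{"cb":35,"ls":50,"ra":20}},"whw":{"a":{"f":37,"wtg":25,"yz":35,"zc":99},"b":{"an":36,"i":66,"r":78}}}
After op 4 (remove /whw/a): {"fly":[[49,68,89],{"g":61,"rv":77},95,[77,52,92,6,5],{"ec":37,"v":40,"vle":86,"xqv":76}],"ip":{"g":[98,12,45,3],"p":[41,86],"t":[14,59],"uum":{"cb":35,"ls":50,"ra":20}},"whw":{"b":{"an":36,"i":66,"r":78}}}
After op 5 (add /ip/g/3 96): {"fly":[[49,68,89],{"g":61,"rv":77},95,[77,52,92,6,5],{"ec":37,"v":40,"vle":86,"xqv":76}],"ip":{"g":[98,12,45,96,3],"p":[41,86],"t":[14,59],"uum":{"cb":35,"ls":50,"ra":20}},"whw":{"b":{"an":36,"i":66,"r":78}}}
After op 6 (remove /fly/0/0): {"fly":[[68,89],{"g":61,"rv":77},95,[77,52,92,6,5],{"ec":37,"v":40,"vle":86,"xqv":76}],"ip":{"g":[98,12,45,96,3],"p":[41,86],"t":[14,59],"uum":{"cb":35,"ls":50,"ra":20}},"whw":{"b":{"an":36,"i":66,"r":78}}}
After op 7 (add /fly/3/0 30): {"fly":[[68,89],{"g":61,"rv":77},95,[30,77,52,92,6,5],{"ec":37,"v":40,"vle":86,"xqv":76}],"ip":{"g":[98,12,45,96,3],"p":[41,86],"t":[14,59],"uum":{"cb":35,"ls":50,"ra":20}},"whw":{"b":{"an":36,"i":66,"r":78}}}
After op 8 (replace /fly/3 40): {"fly":[[68,89],{"g":61,"rv":77},95,40,{"ec":37,"v":40,"vle":86,"xqv":76}],"ip":{"g":[98,12,45,96,3],"p":[41,86],"t":[14,59],"uum":{"cb":35,"ls":50,"ra":20}},"whw":{"b":{"an":36,"i":66,"r":78}}}
After op 9 (replace /ip/uum/ra 61): {"fly":[[68,89],{"g":61,"rv":77},95,40,{"ec":37,"v":40,"vle":86,"xqv":76}],"ip":{"g":[98,12,45,96,3],"p":[41,86],"t":[14,59],"uum":{"cb":35,"ls":50,"ra":61}},"whw":{"b":{"an":36,"i":66,"r":78}}}
After op 10 (add /ip/uum/cb 4): {"fly":[[68,89],{"g":61,"rv":77},95,40,{"ec":37,"v":40,"vle":86,"xqv":76}],"ip":{"g":[98,12,45,96,3],"p":[41,86],"t":[14,59],"uum":{"cb":4,"ls":50,"ra":61}},"whw":{"b":{"an":36,"i":66,"r":78}}}
After op 11 (replace /fly/4/v 47): {"fly":[[68,89],{"g":61,"rv":77},95,40,{"ec":37,"v":47,"vle":86,"xqv":76}],"ip":{"g":[98,12,45,96,3],"p":[41,86],"t":[14,59],"uum":{"cb":4,"ls":50,"ra":61}},"whw":{"b":{"an":36,"i":66,"r":78}}}
After op 12 (replace /whw/b/i 9): {"fly":[[68,89],{"g":61,"rv":77},95,40,{"ec":37,"v":47,"vle":86,"xqv":76}],"ip":{"g":[98,12,45,96,3],"p":[41,86],"t":[14,59],"uum":{"cb":4,"ls":50,"ra":61}},"whw":{"b":{"an":36,"i":9,"r":78}}}
Size at path /fly: 5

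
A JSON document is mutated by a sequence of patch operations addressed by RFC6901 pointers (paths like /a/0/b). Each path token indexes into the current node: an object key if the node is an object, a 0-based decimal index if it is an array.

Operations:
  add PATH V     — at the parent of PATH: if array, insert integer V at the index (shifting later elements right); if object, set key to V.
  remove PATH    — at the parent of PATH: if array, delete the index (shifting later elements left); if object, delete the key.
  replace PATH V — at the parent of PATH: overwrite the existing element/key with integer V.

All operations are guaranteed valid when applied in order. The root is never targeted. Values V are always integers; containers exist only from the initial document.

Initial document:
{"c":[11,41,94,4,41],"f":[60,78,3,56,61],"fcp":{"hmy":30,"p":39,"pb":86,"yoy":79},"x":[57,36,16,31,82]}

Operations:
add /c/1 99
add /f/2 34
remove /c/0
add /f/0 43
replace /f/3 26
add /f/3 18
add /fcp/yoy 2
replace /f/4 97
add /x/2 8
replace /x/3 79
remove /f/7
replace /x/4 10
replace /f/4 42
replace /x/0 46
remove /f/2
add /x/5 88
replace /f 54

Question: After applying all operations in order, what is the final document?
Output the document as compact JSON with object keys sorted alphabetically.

Answer: {"c":[99,41,94,4,41],"f":54,"fcp":{"hmy":30,"p":39,"pb":86,"yoy":2},"x":[46,36,8,79,10,88,82]}

Derivation:
After op 1 (add /c/1 99): {"c":[11,99,41,94,4,41],"f":[60,78,3,56,61],"fcp":{"hmy":30,"p":39,"pb":86,"yoy":79},"x":[57,36,16,31,82]}
After op 2 (add /f/2 34): {"c":[11,99,41,94,4,41],"f":[60,78,34,3,56,61],"fcp":{"hmy":30,"p":39,"pb":86,"yoy":79},"x":[57,36,16,31,82]}
After op 3 (remove /c/0): {"c":[99,41,94,4,41],"f":[60,78,34,3,56,61],"fcp":{"hmy":30,"p":39,"pb":86,"yoy":79},"x":[57,36,16,31,82]}
After op 4 (add /f/0 43): {"c":[99,41,94,4,41],"f":[43,60,78,34,3,56,61],"fcp":{"hmy":30,"p":39,"pb":86,"yoy":79},"x":[57,36,16,31,82]}
After op 5 (replace /f/3 26): {"c":[99,41,94,4,41],"f":[43,60,78,26,3,56,61],"fcp":{"hmy":30,"p":39,"pb":86,"yoy":79},"x":[57,36,16,31,82]}
After op 6 (add /f/3 18): {"c":[99,41,94,4,41],"f":[43,60,78,18,26,3,56,61],"fcp":{"hmy":30,"p":39,"pb":86,"yoy":79},"x":[57,36,16,31,82]}
After op 7 (add /fcp/yoy 2): {"c":[99,41,94,4,41],"f":[43,60,78,18,26,3,56,61],"fcp":{"hmy":30,"p":39,"pb":86,"yoy":2},"x":[57,36,16,31,82]}
After op 8 (replace /f/4 97): {"c":[99,41,94,4,41],"f":[43,60,78,18,97,3,56,61],"fcp":{"hmy":30,"p":39,"pb":86,"yoy":2},"x":[57,36,16,31,82]}
After op 9 (add /x/2 8): {"c":[99,41,94,4,41],"f":[43,60,78,18,97,3,56,61],"fcp":{"hmy":30,"p":39,"pb":86,"yoy":2},"x":[57,36,8,16,31,82]}
After op 10 (replace /x/3 79): {"c":[99,41,94,4,41],"f":[43,60,78,18,97,3,56,61],"fcp":{"hmy":30,"p":39,"pb":86,"yoy":2},"x":[57,36,8,79,31,82]}
After op 11 (remove /f/7): {"c":[99,41,94,4,41],"f":[43,60,78,18,97,3,56],"fcp":{"hmy":30,"p":39,"pb":86,"yoy":2},"x":[57,36,8,79,31,82]}
After op 12 (replace /x/4 10): {"c":[99,41,94,4,41],"f":[43,60,78,18,97,3,56],"fcp":{"hmy":30,"p":39,"pb":86,"yoy":2},"x":[57,36,8,79,10,82]}
After op 13 (replace /f/4 42): {"c":[99,41,94,4,41],"f":[43,60,78,18,42,3,56],"fcp":{"hmy":30,"p":39,"pb":86,"yoy":2},"x":[57,36,8,79,10,82]}
After op 14 (replace /x/0 46): {"c":[99,41,94,4,41],"f":[43,60,78,18,42,3,56],"fcp":{"hmy":30,"p":39,"pb":86,"yoy":2},"x":[46,36,8,79,10,82]}
After op 15 (remove /f/2): {"c":[99,41,94,4,41],"f":[43,60,18,42,3,56],"fcp":{"hmy":30,"p":39,"pb":86,"yoy":2},"x":[46,36,8,79,10,82]}
After op 16 (add /x/5 88): {"c":[99,41,94,4,41],"f":[43,60,18,42,3,56],"fcp":{"hmy":30,"p":39,"pb":86,"yoy":2},"x":[46,36,8,79,10,88,82]}
After op 17 (replace /f 54): {"c":[99,41,94,4,41],"f":54,"fcp":{"hmy":30,"p":39,"pb":86,"yoy":2},"x":[46,36,8,79,10,88,82]}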